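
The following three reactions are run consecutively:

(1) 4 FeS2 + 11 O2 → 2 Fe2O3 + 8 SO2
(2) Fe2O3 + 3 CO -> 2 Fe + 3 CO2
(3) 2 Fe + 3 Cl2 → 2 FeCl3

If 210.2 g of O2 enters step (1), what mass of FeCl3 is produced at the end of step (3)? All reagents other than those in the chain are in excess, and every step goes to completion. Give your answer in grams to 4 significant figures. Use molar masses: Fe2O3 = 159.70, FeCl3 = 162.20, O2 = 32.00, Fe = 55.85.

387.4 g

n(O2) = 210.2 / 32.00 = 6.5687 mol.
Reaction (1): O2→Fe2O3 ratio 11:2 ⇒ n(Fe2O3) = 1.1943 mol.
Reaction (2): Fe2O3→Fe ratio 1:2 ⇒ n(Fe) = 2.3886 mol.
Reaction (3): Fe→FeCl3 ratio 2:2 ⇒ n(FeCl3) = 2.3886 mol.
Mass of FeCl3 = 2.3886 × 162.20 = 387.44 g.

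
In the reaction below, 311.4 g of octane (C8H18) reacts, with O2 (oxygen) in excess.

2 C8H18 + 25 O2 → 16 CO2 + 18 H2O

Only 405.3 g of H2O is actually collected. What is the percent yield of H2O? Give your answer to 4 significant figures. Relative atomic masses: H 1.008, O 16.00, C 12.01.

M(C8H18) = 8(12.01) + 18(1.008) = 114.224 g/mol.
M(H2O) = 2(1.008) + 16.00 = 18.016 g/mol.
n(C8H18) = 311.40 g / 114.224 g/mol = 2.7262 mol.
From the equation the C8H18:H2O mole ratio is 2:18, so n(H2O) = 2.7262 × 18/2 = 24.536 mol.
Mass of H2O = 24.536 mol × 18.016 g/mol = 442.04 g.
This is the theoretical yield. Percent yield = 405.3 g / 442.04 g × 100% = 91.688%.

91.69 %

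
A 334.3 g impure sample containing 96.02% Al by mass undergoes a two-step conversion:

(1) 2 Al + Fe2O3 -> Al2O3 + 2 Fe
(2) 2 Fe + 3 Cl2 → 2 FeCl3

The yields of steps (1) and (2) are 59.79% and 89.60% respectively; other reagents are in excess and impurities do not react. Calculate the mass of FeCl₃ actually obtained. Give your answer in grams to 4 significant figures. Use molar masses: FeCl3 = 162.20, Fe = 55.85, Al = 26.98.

Pure Al = 334.3 × 0.9602 = 320.99 g.
n(Al) = 320.99 / 26.98 = 11.898 mol.
Step 1 (Al:Fe = 2:2): theoretical n(Fe) = 11.898 mol; at 59.79% yield, n(Fe) = 7.1135 mol.
Step 2 (Fe:FeCl3 = 2:2): theoretical n(FeCl3) = 7.1135 mol, so theoretical mass = 7.1135 × 162.20 = 1153.8 g.
At 89.60% yield, actual mass of FeCl3 = 1153.8 × 0.8960 = 1033.8 g.

1034 g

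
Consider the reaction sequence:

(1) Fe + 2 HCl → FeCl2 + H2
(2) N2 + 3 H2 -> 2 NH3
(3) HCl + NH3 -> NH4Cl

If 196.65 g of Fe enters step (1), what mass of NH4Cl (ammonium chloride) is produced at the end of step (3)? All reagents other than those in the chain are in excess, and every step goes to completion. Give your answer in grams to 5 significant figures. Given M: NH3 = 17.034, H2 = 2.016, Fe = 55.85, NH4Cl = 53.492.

125.56 g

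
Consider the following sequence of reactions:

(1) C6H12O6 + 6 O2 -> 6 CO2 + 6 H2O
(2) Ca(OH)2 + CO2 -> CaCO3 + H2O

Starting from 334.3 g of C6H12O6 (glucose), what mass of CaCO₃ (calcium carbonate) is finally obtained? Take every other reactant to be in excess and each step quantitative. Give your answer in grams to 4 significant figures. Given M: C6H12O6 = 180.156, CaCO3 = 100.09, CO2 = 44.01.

1114 g

n(C6H12O6) = 334.30 / 180.156 = 1.8556 mol.
Step 1 gives a 1:6 ratio of C6H12O6 to CO2, so n(CO2) = 11.134 mol.
In step 2 the CO2:CaCO3 ratio is 1:1, so n(CaCO3) = 11.134 mol.
Mass of CaCO3 = 11.134 × 100.09 = 1114.4 g.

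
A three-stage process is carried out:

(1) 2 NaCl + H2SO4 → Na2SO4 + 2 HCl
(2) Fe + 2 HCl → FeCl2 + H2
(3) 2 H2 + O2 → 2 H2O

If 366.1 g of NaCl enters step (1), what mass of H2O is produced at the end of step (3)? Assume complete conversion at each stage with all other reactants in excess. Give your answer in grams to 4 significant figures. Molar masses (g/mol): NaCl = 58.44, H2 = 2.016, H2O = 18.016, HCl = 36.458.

n(NaCl) = 366.1 / 58.44 = 6.2645 mol.
Reaction (1): NaCl→HCl ratio 2:2 ⇒ n(HCl) = 6.2645 mol.
Reaction (2): HCl→H2 ratio 2:1 ⇒ n(H2) = 3.1323 mol.
Reaction (3): H2→H2O ratio 2:2 ⇒ n(H2O) = 3.1323 mol.
Mass of H2O = 3.1323 × 18.016 = 56.431 g.

56.43 g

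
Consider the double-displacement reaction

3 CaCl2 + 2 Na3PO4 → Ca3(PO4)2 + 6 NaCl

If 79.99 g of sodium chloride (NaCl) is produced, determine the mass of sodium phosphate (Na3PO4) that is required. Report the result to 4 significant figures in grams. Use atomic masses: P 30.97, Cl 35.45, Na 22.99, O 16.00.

74.80 g

M(NaCl) = 22.99 + 35.45 = 58.44 g/mol.
M(Na3PO4) = 3(22.99) + 30.97 + 4(16.00) = 163.94 g/mol.
n(NaCl) = 79.990 g / 58.44 g/mol = 1.3688 mol.
From the equation the NaCl:Na3PO4 mole ratio is 6:2, so n(Na3PO4) = 1.3688 × 2/6 = 0.45625 mol.
Mass of Na3PO4 = 0.45625 mol × 163.94 g/mol = 74.798 g.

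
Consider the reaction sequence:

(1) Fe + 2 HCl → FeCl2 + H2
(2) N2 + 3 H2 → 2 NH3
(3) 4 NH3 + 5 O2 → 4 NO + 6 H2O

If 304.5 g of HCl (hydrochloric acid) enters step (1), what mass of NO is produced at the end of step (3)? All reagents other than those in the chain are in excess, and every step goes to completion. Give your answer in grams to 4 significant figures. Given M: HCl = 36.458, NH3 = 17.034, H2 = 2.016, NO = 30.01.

83.55 g

n(HCl) = 304.5 / 36.458 = 8.3521 mol.
Reaction (1): HCl→H2 ratio 2:1 ⇒ n(H2) = 4.1760 mol.
Reaction (2): H2→NH3 ratio 3:2 ⇒ n(NH3) = 2.7840 mol.
Reaction (3): NH3→NO ratio 4:4 ⇒ n(NO) = 2.7840 mol.
Mass of NO = 2.7840 × 30.01 = 83.549 g.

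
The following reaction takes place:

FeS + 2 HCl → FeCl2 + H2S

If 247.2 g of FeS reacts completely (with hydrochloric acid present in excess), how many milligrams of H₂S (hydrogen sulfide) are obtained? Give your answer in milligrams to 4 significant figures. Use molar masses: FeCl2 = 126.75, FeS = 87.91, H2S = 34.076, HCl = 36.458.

n(FeS) = 247.20 g / 87.91 g/mol = 2.8120 mol.
From the equation the FeS:H2S mole ratio is 1:1, so n(H2S) = 2.8120 × 1/1 = 2.8120 mol.
Mass of H2S = 2.8120 mol × 34.076 g/mol = 95.821 g.
Converting to mg: 95.821 g = 95820 mg.

95820 mg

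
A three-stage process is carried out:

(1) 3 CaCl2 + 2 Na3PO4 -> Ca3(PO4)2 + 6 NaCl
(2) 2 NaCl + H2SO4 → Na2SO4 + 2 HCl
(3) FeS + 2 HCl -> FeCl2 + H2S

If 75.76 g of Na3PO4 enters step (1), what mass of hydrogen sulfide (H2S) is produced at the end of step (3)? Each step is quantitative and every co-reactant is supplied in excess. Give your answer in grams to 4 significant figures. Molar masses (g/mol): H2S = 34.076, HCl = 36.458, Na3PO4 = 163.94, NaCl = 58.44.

n(Na3PO4) = 75.76 / 163.94 = 0.46212 mol.
Reaction (1): Na3PO4→NaCl ratio 2:6 ⇒ n(NaCl) = 1.3864 mol.
Reaction (2): NaCl→HCl ratio 2:2 ⇒ n(HCl) = 1.3864 mol.
Reaction (3): HCl→H2S ratio 2:1 ⇒ n(H2S) = 0.69318 mol.
Mass of H2S = 0.69318 × 34.076 = 23.621 g.

23.62 g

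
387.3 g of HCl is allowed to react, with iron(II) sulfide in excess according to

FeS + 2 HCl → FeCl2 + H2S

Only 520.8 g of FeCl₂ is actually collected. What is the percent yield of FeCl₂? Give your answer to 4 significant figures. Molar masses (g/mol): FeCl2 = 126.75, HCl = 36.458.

n(HCl) = 387.30 g / 36.458 g/mol = 10.623 mol.
From the equation the HCl:FeCl2 mole ratio is 2:1, so n(FeCl2) = 10.623 × 1/2 = 5.3116 mol.
Mass of FeCl2 = 5.3116 mol × 126.75 g/mol = 673.24 g.
This is the theoretical yield. Percent yield = 520.8 g / 673.24 g × 100% = 77.357%.

77.36 %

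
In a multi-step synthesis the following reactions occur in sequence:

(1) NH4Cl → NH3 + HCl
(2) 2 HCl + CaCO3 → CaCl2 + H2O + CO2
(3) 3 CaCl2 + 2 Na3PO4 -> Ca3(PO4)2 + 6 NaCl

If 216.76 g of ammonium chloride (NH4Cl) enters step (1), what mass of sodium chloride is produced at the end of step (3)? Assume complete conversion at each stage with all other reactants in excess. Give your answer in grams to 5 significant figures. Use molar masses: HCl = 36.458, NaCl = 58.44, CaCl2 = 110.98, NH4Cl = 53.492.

236.81 g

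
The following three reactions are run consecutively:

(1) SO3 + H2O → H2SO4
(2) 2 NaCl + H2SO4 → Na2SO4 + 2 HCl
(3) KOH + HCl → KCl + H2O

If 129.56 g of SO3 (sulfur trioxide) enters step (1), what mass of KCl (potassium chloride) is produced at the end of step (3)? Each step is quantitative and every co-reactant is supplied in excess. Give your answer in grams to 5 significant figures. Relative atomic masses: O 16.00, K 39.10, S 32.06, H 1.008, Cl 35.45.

M(SO3) = 32.06 + 3(16.00) = 80.06 g/mol.
M(KCl) = 39.10 + 35.45 = 74.55 g/mol.
n(SO3) = 129.56 / 80.06 = 1.61829 mol.
Reaction (1): SO3→H2SO4 ratio 1:1 ⇒ n(H2SO4) = 1.61829 mol.
Reaction (2): H2SO4→HCl ratio 1:2 ⇒ n(HCl) = 3.23657 mol.
Reaction (3): HCl→KCl ratio 1:1 ⇒ n(KCl) = 3.23657 mol.
Mass of KCl = 3.23657 × 74.55 = 241.286 g.

241.29 g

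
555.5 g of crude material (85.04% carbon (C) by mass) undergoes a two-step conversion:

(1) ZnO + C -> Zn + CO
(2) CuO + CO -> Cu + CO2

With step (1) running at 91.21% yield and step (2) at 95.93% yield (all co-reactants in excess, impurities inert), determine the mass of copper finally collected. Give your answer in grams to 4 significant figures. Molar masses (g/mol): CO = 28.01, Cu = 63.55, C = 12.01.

Pure C = 555.5 × 0.8504 = 472.40 g.
n(C) = 472.40 / 12.01 = 39.334 mol.
Step 1 (C:CO = 1:1): theoretical n(CO) = 39.334 mol; at 91.21% yield, n(CO) = 35.876 mol.
Step 2 (CO:Cu = 1:1): theoretical n(Cu) = 35.876 mol, so theoretical mass = 35.876 × 63.55 = 2279.9 g.
At 95.93% yield, actual mass of Cu = 2279.9 × 0.9593 = 2187.1 g.

2187 g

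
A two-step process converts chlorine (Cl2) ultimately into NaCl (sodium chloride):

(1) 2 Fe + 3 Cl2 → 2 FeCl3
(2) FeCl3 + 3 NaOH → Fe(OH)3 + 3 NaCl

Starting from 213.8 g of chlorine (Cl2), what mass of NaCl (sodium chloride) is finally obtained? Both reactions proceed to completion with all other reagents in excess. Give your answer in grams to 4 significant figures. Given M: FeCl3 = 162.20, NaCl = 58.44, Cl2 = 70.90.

352.5 g

n(Cl2) = 213.80 / 70.90 = 3.0155 mol.
Step 1 gives a 3:2 ratio of Cl2 to FeCl3, so n(FeCl3) = 2.0103 mol.
In step 2 the FeCl3:NaCl ratio is 1:3, so n(NaCl) = 6.0310 mol.
Mass of NaCl = 6.0310 × 58.44 = 352.45 g.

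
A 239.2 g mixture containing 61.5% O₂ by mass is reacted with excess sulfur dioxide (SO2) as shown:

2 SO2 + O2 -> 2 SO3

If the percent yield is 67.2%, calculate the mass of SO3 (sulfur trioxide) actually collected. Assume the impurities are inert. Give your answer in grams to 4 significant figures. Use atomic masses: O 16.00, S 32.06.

Pure O2 available = 239.2 g × 0.615 = 147.11 g.
M(O2) = 2(16.00) = 32.00 g/mol.
M(SO3) = 32.06 + 3(16.00) = 80.06 g/mol.
n(O2) = 147.11 g / 32.00 g/mol = 4.5971 mol.
From the equation the O2:SO3 mole ratio is 1:2, so n(SO3) = 4.5971 × 2/1 = 9.1943 mol.
Mass of SO3 = 9.1943 mol × 80.06 g/mol = 736.09 g.
Actual mass collected = 736.09 g × 0.672 = 494.65 g.

494.7 g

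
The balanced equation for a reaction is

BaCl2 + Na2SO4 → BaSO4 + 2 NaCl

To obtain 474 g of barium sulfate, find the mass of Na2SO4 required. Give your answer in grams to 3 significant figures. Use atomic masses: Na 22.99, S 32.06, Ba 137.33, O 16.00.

M(BaSO4) = 137.33 + 32.06 + 4(16.00) = 233.39 g/mol.
M(Na2SO4) = 2(22.99) + 32.06 + 4(16.00) = 142.04 g/mol.
n(BaSO4) = 474.0 g / 233.39 g/mol = 2.031 mol.
From the equation the BaSO4:Na2SO4 mole ratio is 1:1, so n(Na2SO4) = 2.031 × 1/1 = 2.031 mol.
Mass of Na2SO4 = 2.031 mol × 142.04 g/mol = 288.5 g.

288 g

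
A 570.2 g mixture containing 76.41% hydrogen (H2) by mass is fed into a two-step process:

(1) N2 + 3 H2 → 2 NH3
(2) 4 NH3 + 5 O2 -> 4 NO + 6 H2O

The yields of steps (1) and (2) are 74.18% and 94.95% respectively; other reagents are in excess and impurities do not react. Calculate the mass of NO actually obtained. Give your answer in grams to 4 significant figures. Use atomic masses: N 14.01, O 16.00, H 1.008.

3045 g

Pure H2 = 570.2 × 0.7641 = 435.69 g.
M(H2) = 2(1.008) = 2.016 g/mol.
M(NO) = 14.01 + 16.00 = 30.01 g/mol.
n(H2) = 435.69 / 2.016 = 216.12 mol.
Step 1 (H2:NH3 = 3:2): theoretical n(NH3) = 144.08 mol; at 74.18% yield, n(NH3) = 106.88 mol.
Step 2 (NH3:NO = 4:4): theoretical n(NO) = 106.88 mol, so theoretical mass = 106.88 × 30.01 = 3207.4 g.
At 94.95% yield, actual mass of NO = 3207.4 × 0.9495 = 3045.4 g.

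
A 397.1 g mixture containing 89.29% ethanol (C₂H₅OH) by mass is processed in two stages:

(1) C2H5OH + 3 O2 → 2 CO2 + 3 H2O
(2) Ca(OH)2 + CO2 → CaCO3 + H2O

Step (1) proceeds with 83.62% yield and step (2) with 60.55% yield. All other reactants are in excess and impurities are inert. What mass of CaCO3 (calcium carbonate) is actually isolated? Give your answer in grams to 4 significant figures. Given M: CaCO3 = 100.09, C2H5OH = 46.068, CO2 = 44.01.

Pure C2H5OH = 397.1 × 0.8929 = 354.57 g.
n(C2H5OH) = 354.57 / 46.068 = 7.6967 mol.
Step 1 (C2H5OH:CO2 = 1:2): theoretical n(CO2) = 15.393 mol; at 83.62% yield, n(CO2) = 12.872 mol.
Step 2 (CO2:CaCO3 = 1:1): theoretical n(CaCO3) = 12.872 mol, so theoretical mass = 12.872 × 100.09 = 1288.4 g.
At 60.55% yield, actual mass of CaCO3 = 1288.4 × 0.6055 = 780.10 g.

780.1 g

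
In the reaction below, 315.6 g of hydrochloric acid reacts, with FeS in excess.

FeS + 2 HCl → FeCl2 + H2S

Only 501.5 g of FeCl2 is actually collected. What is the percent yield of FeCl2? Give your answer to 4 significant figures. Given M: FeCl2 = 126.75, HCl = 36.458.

91.41 %

n(HCl) = 315.60 g / 36.458 g/mol = 8.6565 mol.
From the equation the HCl:FeCl2 mole ratio is 2:1, so n(FeCl2) = 8.6565 × 1/2 = 4.3283 mol.
Mass of FeCl2 = 4.3283 mol × 126.75 g/mol = 548.61 g.
This is the theoretical yield. Percent yield = 501.5 g / 548.61 g × 100% = 91.413%.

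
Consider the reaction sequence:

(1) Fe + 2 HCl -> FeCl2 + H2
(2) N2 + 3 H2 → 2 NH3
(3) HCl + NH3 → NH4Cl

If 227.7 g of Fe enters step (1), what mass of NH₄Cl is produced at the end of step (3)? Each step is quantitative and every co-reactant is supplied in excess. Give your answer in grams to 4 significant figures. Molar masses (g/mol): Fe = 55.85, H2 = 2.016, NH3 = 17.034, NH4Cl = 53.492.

n(Fe) = 227.7 / 55.85 = 4.0770 mol.
Reaction (1): Fe→H2 ratio 1:1 ⇒ n(H2) = 4.0770 mol.
Reaction (2): H2→NH3 ratio 3:2 ⇒ n(NH3) = 2.7180 mol.
Reaction (3): NH3→NH4Cl ratio 1:1 ⇒ n(NH4Cl) = 2.7180 mol.
Mass of NH4Cl = 2.7180 × 53.492 = 145.39 g.

145.4 g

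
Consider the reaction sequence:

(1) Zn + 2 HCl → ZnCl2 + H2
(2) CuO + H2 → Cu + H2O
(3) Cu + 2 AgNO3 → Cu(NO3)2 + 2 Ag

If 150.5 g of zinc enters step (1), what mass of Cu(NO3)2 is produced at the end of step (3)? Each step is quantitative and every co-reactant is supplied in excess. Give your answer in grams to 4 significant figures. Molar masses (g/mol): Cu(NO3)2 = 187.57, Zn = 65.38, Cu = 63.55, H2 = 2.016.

n(Zn) = 150.5 / 65.38 = 2.3019 mol.
Reaction (1): Zn→H2 ratio 1:1 ⇒ n(H2) = 2.3019 mol.
Reaction (2): H2→Cu ratio 1:1 ⇒ n(Cu) = 2.3019 mol.
Reaction (3): Cu→Cu(NO3)2 ratio 1:1 ⇒ n(Cu(NO3)2) = 2.3019 mol.
Mass of Cu(NO3)2 = 2.3019 × 187.57 = 431.77 g.

431.8 g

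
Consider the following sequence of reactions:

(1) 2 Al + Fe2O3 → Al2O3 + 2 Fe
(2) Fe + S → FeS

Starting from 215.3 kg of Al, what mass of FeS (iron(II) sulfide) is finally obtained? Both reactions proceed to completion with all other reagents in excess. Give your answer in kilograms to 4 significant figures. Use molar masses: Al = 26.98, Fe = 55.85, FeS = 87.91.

701.5 kg

215.3 kg = 215300 g.
n(Al) = 215300 / 26.98 = 7980.0 mol.
Step 1 gives a 2:2 ratio of Al to Fe, so n(Fe) = 7980.0 mol.
In step 2 the Fe:FeS ratio is 1:1, so n(FeS) = 7980.0 mol.
Mass of FeS = 7980.0 × 87.91 = 701520 g = 701.5 kg.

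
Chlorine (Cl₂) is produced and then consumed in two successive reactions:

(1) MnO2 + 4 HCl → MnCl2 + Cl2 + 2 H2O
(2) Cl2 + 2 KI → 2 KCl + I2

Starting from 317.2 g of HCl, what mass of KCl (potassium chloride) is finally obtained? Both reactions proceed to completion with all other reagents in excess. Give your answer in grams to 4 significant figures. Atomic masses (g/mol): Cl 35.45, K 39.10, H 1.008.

M(HCl) = 1.008 + 35.45 = 36.458 g/mol.
M(KCl) = 39.10 + 35.45 = 74.55 g/mol.
n(HCl) = 317.20 / 36.458 = 8.7004 mol.
Step 1 gives a 4:1 ratio of HCl to Cl2, so n(Cl2) = 2.1751 mol.
In step 2 the Cl2:KCl ratio is 1:2, so n(KCl) = 4.3502 mol.
Mass of KCl = 4.3502 × 74.55 = 324.31 g.

324.3 g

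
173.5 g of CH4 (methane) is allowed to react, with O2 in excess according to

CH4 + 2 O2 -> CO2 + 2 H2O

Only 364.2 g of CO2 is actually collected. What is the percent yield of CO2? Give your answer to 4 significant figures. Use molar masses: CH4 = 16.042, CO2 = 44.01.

n(CH4) = 173.50 g / 16.042 g/mol = 10.815 mol.
From the equation the CH4:CO2 mole ratio is 1:1, so n(CO2) = 10.815 × 1/1 = 10.815 mol.
Mass of CO2 = 10.815 mol × 44.01 g/mol = 475.98 g.
This is the theoretical yield. Percent yield = 364.2 g / 475.98 g × 100% = 76.515%.

76.52 %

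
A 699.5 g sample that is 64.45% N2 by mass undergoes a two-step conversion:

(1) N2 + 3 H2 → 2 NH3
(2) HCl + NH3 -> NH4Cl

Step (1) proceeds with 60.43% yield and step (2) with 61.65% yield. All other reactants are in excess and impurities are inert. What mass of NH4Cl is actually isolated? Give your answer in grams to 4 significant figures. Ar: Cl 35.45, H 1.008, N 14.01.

641.3 g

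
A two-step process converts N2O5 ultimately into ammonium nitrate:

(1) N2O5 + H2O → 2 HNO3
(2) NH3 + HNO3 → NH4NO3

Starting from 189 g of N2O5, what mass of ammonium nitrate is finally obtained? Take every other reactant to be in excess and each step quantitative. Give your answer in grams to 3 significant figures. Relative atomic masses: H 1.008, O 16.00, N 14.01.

M(N2O5) = 2(14.01) + 5(16.00) = 108.02 g/mol.
M(NH4NO3) = 2(14.01) + 4(1.008) + 3(16.00) = 80.052 g/mol.
n(N2O5) = 189.0 / 108.02 = 1.750 mol.
Step 1 gives a 1:2 ratio of N2O5 to HNO3, so n(HNO3) = 3.499 mol.
In step 2 the HNO3:NH4NO3 ratio is 1:1, so n(NH4NO3) = 3.499 mol.
Mass of NH4NO3 = 3.499 × 80.052 = 280.1 g.

280 g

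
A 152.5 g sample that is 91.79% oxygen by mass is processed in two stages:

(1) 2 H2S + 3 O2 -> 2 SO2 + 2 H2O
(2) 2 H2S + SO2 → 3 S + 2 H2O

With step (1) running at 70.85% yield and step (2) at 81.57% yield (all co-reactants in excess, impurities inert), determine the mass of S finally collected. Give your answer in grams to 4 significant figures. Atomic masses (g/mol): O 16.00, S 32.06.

162.1 g

Pure O2 = 152.5 × 0.9179 = 139.98 g.
M(O2) = 2(16.00) = 32.00 g/mol.
M(S) = 32.06 g/mol.
n(O2) = 139.98 / 32.00 = 4.3744 mol.
Step 1 (O2:SO2 = 3:2): theoretical n(SO2) = 2.9162 mol; at 70.85% yield, n(SO2) = 2.0662 mol.
Step 2 (SO2:S = 1:3): theoretical n(S) = 6.1985 mol, so theoretical mass = 6.1985 × 32.06 = 198.72 g.
At 81.57% yield, actual mass of S = 198.72 × 0.8157 = 162.10 g.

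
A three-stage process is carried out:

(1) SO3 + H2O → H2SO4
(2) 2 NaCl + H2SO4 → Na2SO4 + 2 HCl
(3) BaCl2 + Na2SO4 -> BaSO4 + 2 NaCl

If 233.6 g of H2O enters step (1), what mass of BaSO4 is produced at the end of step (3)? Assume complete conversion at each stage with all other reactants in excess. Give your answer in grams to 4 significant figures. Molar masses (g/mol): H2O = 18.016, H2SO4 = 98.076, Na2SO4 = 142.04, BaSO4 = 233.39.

n(H2O) = 233.6 / 18.016 = 12.966 mol.
Reaction (1): H2O→H2SO4 ratio 1:1 ⇒ n(H2SO4) = 12.966 mol.
Reaction (2): H2SO4→Na2SO4 ratio 1:1 ⇒ n(Na2SO4) = 12.966 mol.
Reaction (3): Na2SO4→BaSO4 ratio 1:1 ⇒ n(BaSO4) = 12.966 mol.
Mass of BaSO4 = 12.966 × 233.39 = 3026.2 g.

3026 g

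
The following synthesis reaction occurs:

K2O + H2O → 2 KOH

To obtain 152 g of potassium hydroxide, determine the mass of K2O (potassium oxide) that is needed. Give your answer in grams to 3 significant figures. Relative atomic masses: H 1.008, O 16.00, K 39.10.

M(KOH) = 39.10 + 16.00 + 1.008 = 56.108 g/mol.
M(K2O) = 2(39.10) + 16.00 = 94.20 g/mol.
n(KOH) = 152.0 g / 56.108 g/mol = 2.709 mol.
From the equation the KOH:K2O mole ratio is 2:1, so n(K2O) = 2.709 × 1/2 = 1.355 mol.
Mass of K2O = 1.355 mol × 94.20 g/mol = 127.6 g.

128 g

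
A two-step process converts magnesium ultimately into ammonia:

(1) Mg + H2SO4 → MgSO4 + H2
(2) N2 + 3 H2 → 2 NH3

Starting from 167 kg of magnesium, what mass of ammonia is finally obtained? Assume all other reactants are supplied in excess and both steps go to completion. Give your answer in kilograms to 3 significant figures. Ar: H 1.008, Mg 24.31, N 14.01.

78.0 kg

M(Mg) = 24.31 g/mol.
M(NH3) = 14.01 + 3(1.008) = 17.034 g/mol.
167 kg = 167000 g.
n(Mg) = 167000 / 24.31 = 6870 mol.
Step 1 gives a 1:1 ratio of Mg to H2, so n(H2) = 6870 mol.
In step 2 the H2:NH3 ratio is 3:2, so n(NH3) = 4580 mol.
Mass of NH3 = 4580 × 17.034 = 78010 g = 78.0 kg.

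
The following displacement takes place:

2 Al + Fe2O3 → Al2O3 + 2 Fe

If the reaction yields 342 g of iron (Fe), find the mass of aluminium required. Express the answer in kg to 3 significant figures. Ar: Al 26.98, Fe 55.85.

0.165 kg

M(Fe) = 55.85 g/mol.
M(Al) = 26.98 g/mol.
n(Fe) = 342.0 g / 55.85 g/mol = 6.124 mol.
From the equation the Fe:Al mole ratio is 2:2, so n(Al) = 6.124 × 2/2 = 6.124 mol.
Mass of Al = 6.124 mol × 26.98 g/mol = 165.2 g.
Converting to kg: 165.2 g = 0.165 kg.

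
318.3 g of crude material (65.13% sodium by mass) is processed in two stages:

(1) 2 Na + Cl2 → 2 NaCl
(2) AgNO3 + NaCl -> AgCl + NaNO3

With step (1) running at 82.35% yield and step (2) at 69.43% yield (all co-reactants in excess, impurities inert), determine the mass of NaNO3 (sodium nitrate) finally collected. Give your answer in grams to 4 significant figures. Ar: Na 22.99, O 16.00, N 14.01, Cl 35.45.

Pure Na = 318.3 × 0.6513 = 207.31 g.
M(Na) = 22.99 g/mol.
M(NaNO3) = 22.99 + 14.01 + 3(16.00) = 85.00 g/mol.
n(Na) = 207.31 / 22.99 = 9.0173 mol.
Step 1 (Na:NaCl = 2:2): theoretical n(NaCl) = 9.0173 mol; at 82.35% yield, n(NaCl) = 7.4258 mol.
Step 2 (NaCl:NaNO3 = 1:1): theoretical n(NaNO3) = 7.4258 mol, so theoretical mass = 7.4258 × 85.00 = 631.19 g.
At 69.43% yield, actual mass of NaNO3 = 631.19 × 0.6943 = 438.24 g.

438.2 g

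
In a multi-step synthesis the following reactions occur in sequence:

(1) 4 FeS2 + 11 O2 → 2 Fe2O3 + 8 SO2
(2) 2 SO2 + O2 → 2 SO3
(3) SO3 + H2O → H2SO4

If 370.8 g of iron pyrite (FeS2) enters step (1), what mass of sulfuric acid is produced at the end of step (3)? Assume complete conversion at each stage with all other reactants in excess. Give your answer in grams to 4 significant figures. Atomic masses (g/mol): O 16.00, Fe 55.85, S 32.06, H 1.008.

606.3 g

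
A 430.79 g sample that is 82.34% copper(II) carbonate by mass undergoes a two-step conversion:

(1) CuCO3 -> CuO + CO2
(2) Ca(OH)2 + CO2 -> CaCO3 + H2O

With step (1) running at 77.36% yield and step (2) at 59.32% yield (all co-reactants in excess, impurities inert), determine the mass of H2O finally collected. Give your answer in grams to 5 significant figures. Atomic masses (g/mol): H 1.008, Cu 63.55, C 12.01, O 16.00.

Pure CuCO3 = 430.79 × 0.8234 = 354.712 g.
M(CuCO3) = 63.55 + 12.01 + 3(16.00) = 123.56 g/mol.
M(H2O) = 2(1.008) + 16.00 = 18.016 g/mol.
n(CuCO3) = 354.712 / 123.56 = 2.87077 mol.
Step 1 (CuCO3:CO2 = 1:1): theoretical n(CO2) = 2.87077 mol; at 77.36% yield, n(CO2) = 2.22083 mol.
Step 2 (CO2:H2O = 1:1): theoretical n(H2O) = 2.22083 mol, so theoretical mass = 2.22083 × 18.016 = 40.0104 g.
At 59.32% yield, actual mass of H2O = 40.0104 × 0.5932 = 23.7342 g.

23.734 g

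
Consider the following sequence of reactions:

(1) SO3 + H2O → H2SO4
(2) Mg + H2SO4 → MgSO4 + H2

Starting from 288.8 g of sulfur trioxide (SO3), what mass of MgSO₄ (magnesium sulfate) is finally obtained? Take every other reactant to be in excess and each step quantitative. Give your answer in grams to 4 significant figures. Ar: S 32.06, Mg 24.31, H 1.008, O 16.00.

M(SO3) = 32.06 + 3(16.00) = 80.06 g/mol.
M(MgSO4) = 24.31 + 32.06 + 4(16.00) = 120.37 g/mol.
n(SO3) = 288.80 / 80.06 = 3.6073 mol.
Step 1 gives a 1:1 ratio of SO3 to H2SO4, so n(H2SO4) = 3.6073 mol.
In step 2 the H2SO4:MgSO4 ratio is 1:1, so n(MgSO4) = 3.6073 mol.
Mass of MgSO4 = 3.6073 × 120.37 = 434.21 g.

434.2 g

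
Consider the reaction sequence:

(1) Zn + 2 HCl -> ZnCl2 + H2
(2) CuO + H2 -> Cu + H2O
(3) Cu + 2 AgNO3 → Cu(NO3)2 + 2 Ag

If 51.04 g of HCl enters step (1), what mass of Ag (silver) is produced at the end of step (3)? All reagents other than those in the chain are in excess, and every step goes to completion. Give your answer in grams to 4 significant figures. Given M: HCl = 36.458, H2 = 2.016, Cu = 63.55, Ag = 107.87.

151.0 g

n(HCl) = 51.04 / 36.458 = 1.4000 mol.
Reaction (1): HCl→H2 ratio 2:1 ⇒ n(H2) = 0.69998 mol.
Reaction (2): H2→Cu ratio 1:1 ⇒ n(Cu) = 0.69998 mol.
Reaction (3): Cu→Ag ratio 1:2 ⇒ n(Ag) = 1.4000 mol.
Mass of Ag = 1.4000 × 107.87 = 151.01 g.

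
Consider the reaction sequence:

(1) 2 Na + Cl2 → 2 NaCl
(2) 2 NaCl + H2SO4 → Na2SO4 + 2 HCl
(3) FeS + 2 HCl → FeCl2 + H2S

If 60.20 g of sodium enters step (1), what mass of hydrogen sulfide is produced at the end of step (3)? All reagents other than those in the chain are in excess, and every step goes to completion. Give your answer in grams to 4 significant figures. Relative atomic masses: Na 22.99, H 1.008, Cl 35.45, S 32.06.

M(Na) = 22.99 g/mol.
M(H2S) = 2(1.008) + 32.06 = 34.076 g/mol.
n(Na) = 60.20 / 22.99 = 2.6185 mol.
Reaction (1): Na→NaCl ratio 2:2 ⇒ n(NaCl) = 2.6185 mol.
Reaction (2): NaCl→HCl ratio 2:2 ⇒ n(HCl) = 2.6185 mol.
Reaction (3): HCl→H2S ratio 2:1 ⇒ n(H2S) = 1.3093 mol.
Mass of H2S = 1.3093 × 34.076 = 44.615 g.

44.61 g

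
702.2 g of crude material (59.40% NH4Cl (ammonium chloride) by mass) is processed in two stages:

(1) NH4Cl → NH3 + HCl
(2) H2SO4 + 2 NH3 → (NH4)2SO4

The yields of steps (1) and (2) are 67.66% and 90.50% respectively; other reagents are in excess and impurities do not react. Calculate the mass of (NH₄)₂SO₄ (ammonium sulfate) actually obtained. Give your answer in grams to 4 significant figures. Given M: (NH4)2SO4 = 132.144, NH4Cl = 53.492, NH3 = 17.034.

Pure NH4Cl = 702.2 × 0.5940 = 417.11 g.
n(NH4Cl) = 417.11 / 53.492 = 7.7976 mol.
Step 1 (NH4Cl:NH3 = 1:1): theoretical n(NH3) = 7.7976 mol; at 67.66% yield, n(NH3) = 5.2758 mol.
Step 2 (NH3:(NH4)2SO4 = 2:1): theoretical n((NH4)2SO4) = 2.6379 mol, so theoretical mass = 2.6379 × 132.144 = 348.58 g.
At 90.50% yield, actual mass of (NH4)2SO4 = 348.58 × 0.9050 = 315.47 g.

315.5 g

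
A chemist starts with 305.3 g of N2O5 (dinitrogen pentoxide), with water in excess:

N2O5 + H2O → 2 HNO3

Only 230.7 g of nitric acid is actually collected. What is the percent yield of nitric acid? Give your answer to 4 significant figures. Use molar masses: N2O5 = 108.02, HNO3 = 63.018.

n(N2O5) = 305.30 g / 108.02 g/mol = 2.8263 mol.
From the equation the N2O5:HNO3 mole ratio is 1:2, so n(HNO3) = 2.8263 × 2/1 = 5.6527 mol.
Mass of HNO3 = 5.6527 mol × 63.018 g/mol = 356.22 g.
This is the theoretical yield. Percent yield = 230.7 g / 356.22 g × 100% = 64.764%.

64.76 %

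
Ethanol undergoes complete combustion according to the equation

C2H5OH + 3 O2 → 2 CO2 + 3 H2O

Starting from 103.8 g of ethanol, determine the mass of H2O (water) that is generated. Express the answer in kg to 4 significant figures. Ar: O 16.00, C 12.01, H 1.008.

M(C2H5OH) = 2(12.01) + 6(1.008) + 16.00 = 46.068 g/mol.
M(H2O) = 2(1.008) + 16.00 = 18.016 g/mol.
n(C2H5OH) = 103.80 g / 46.068 g/mol = 2.2532 mol.
From the equation the C2H5OH:H2O mole ratio is 1:3, so n(H2O) = 2.2532 × 3/1 = 6.7596 mol.
Mass of H2O = 6.7596 mol × 18.016 g/mol = 121.78 g.
Converting to kg: 121.78 g = 0.1218 kg.

0.1218 kg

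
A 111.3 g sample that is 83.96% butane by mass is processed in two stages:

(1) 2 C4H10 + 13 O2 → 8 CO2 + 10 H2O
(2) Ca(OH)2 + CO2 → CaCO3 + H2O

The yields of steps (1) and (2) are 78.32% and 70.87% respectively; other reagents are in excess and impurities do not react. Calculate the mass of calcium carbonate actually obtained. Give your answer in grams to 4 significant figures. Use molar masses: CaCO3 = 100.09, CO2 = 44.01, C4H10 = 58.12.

357.3 g

Pure C4H10 = 111.3 × 0.8396 = 93.447 g.
n(C4H10) = 93.447 / 58.12 = 1.6078 mol.
Step 1 (C4H10:CO2 = 2:8): theoretical n(CO2) = 6.4313 mol; at 78.32% yield, n(CO2) = 5.0370 mol.
Step 2 (CO2:CaCO3 = 1:1): theoretical n(CaCO3) = 5.0370 mol, so theoretical mass = 5.0370 × 100.09 = 504.16 g.
At 70.87% yield, actual mass of CaCO3 = 504.16 × 0.7087 = 357.30 g.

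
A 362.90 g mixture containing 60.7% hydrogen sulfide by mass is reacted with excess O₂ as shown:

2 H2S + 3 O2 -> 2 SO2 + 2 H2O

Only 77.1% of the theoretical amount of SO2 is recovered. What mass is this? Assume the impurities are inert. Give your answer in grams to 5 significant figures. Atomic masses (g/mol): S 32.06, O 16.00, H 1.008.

Pure H2S available = 362.90 g × 0.607 = 220.280 g.
M(H2S) = 2(1.008) + 32.06 = 34.076 g/mol.
M(SO2) = 32.06 + 2(16.00) = 64.06 g/mol.
n(H2S) = 220.280 g / 34.076 g/mol = 6.46438 mol.
From the equation the H2S:SO2 mole ratio is 2:2, so n(SO2) = 6.46438 × 2/2 = 6.46438 mol.
Mass of SO2 = 6.46438 mol × 64.06 g/mol = 414.108 g.
Actual mass collected = 414.108 g × 0.771 = 319.278 g.

319.28 g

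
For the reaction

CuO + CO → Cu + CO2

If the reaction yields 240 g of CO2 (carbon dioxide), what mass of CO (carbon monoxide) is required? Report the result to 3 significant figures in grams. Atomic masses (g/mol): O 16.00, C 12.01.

153 g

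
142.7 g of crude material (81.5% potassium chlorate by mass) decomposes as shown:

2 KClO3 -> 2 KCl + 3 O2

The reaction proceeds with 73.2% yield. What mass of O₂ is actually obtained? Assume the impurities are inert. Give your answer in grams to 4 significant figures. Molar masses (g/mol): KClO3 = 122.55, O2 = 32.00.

33.34 g

Pure KClO3 available = 142.7 g × 0.815 = 116.30 g.
n(KClO3) = 116.30 g / 122.55 g/mol = 0.94900 mol.
From the equation the KClO3:O2 mole ratio is 2:3, so n(O2) = 0.94900 × 3/2 = 1.4235 mol.
Mass of O2 = 1.4235 mol × 32.00 g/mol = 45.552 g.
Actual mass collected = 45.552 g × 0.732 = 33.344 g.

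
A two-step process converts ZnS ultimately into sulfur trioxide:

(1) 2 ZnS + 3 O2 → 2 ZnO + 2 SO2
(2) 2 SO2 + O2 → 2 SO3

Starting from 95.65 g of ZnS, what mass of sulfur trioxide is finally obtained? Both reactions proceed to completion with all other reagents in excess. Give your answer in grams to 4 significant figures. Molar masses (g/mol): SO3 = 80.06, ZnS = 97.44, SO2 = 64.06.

78.59 g

n(ZnS) = 95.650 / 97.44 = 0.98163 mol.
Step 1 gives a 2:2 ratio of ZnS to SO2, so n(SO2) = 0.98163 mol.
In step 2 the SO2:SO3 ratio is 2:2, so n(SO3) = 0.98163 mol.
Mass of SO3 = 0.98163 × 80.06 = 78.589 g.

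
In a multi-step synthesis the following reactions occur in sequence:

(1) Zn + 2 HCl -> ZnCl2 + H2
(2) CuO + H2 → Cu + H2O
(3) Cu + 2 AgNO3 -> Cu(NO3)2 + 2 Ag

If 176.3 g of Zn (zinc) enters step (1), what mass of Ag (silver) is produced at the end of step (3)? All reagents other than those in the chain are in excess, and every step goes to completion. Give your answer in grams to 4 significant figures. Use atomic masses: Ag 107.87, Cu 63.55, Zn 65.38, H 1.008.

581.8 g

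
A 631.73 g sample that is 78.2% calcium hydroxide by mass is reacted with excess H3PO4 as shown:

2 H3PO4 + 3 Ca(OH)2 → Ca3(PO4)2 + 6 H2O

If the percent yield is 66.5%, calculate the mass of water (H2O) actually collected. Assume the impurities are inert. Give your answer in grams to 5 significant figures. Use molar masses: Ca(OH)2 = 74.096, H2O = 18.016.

Pure Ca(OH)2 available = 631.73 g × 0.782 = 494.013 g.
n(Ca(OH)2) = 494.013 g / 74.096 g/mol = 6.66720 mol.
From the equation the Ca(OH)2:H2O mole ratio is 3:6, so n(H2O) = 6.66720 × 6/3 = 13.3344 mol.
Mass of H2O = 13.3344 mol × 18.016 g/mol = 240.233 g.
Actual mass collected = 240.233 g × 0.665 = 159.755 g.

159.75 g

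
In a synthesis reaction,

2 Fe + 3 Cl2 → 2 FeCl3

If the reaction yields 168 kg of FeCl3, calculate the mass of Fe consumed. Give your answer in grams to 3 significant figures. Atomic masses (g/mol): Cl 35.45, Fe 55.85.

57800 g

M(FeCl3) = 55.85 + 3(35.45) = 162.20 g/mol.
M(Fe) = 55.85 g/mol.
Convert: 168 kg = 168000 g.
n(FeCl3) = 168000 g / 162.20 g/mol = 1036 mol.
From the equation the FeCl3:Fe mole ratio is 2:2, so n(Fe) = 1036 × 2/2 = 1036 mol.
Mass of Fe = 1036 mol × 55.85 g/mol = 57850 g.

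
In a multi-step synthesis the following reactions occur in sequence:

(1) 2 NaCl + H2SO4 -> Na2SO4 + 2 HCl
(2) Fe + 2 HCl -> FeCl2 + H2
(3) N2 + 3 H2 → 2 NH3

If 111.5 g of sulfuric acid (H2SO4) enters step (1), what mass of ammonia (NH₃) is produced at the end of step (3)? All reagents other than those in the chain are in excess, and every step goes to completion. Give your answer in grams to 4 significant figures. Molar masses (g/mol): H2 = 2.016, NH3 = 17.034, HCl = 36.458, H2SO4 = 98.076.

12.91 g

n(H2SO4) = 111.5 / 98.076 = 1.1369 mol.
Reaction (1): H2SO4→HCl ratio 1:2 ⇒ n(HCl) = 2.2737 mol.
Reaction (2): HCl→H2 ratio 2:1 ⇒ n(H2) = 1.1369 mol.
Reaction (3): H2→NH3 ratio 3:2 ⇒ n(NH3) = 0.75792 mol.
Mass of NH3 = 0.75792 × 17.034 = 12.910 g.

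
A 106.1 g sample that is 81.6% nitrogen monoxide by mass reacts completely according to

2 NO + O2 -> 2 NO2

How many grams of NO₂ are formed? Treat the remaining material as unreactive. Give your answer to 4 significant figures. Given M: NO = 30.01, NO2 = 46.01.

132.7 g

Mass of pure NO = 106.1 g × 0.816 = 86.578 g.
n(NO) = 86.578 g / 30.01 g/mol = 2.8850 mol.
From the equation the NO:NO2 mole ratio is 2:2, so n(NO2) = 2.8850 × 2/2 = 2.8850 mol.
Mass of NO2 = 2.8850 mol × 46.01 g/mol = 132.74 g.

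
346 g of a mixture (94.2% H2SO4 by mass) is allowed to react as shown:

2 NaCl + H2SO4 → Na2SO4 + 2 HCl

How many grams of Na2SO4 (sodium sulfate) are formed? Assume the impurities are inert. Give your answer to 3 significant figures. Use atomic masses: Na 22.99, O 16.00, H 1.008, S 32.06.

Mass of pure H2SO4 = 346 g × 0.942 = 325.9 g.
M(H2SO4) = 2(1.008) + 32.06 + 4(16.00) = 98.076 g/mol.
M(Na2SO4) = 2(22.99) + 32.06 + 4(16.00) = 142.04 g/mol.
n(H2SO4) = 325.9 g / 98.076 g/mol = 3.323 mol.
From the equation the H2SO4:Na2SO4 mole ratio is 1:1, so n(Na2SO4) = 3.323 × 1/1 = 3.323 mol.
Mass of Na2SO4 = 3.323 mol × 142.04 g/mol = 472.0 g.

472 g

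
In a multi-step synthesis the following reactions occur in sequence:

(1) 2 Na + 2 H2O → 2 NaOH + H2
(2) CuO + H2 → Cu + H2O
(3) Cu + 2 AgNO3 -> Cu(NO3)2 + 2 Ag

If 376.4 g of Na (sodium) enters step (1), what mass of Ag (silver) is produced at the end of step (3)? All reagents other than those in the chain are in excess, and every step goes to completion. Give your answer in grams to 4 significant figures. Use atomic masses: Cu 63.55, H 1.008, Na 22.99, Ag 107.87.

1766 g

M(Na) = 22.99 g/mol.
M(Ag) = 107.87 g/mol.
n(Na) = 376.4 / 22.99 = 16.372 mol.
Reaction (1): Na→H2 ratio 2:1 ⇒ n(H2) = 8.1862 mol.
Reaction (2): H2→Cu ratio 1:1 ⇒ n(Cu) = 8.1862 mol.
Reaction (3): Cu→Ag ratio 1:2 ⇒ n(Ag) = 16.372 mol.
Mass of Ag = 16.372 × 107.87 = 1766.1 g.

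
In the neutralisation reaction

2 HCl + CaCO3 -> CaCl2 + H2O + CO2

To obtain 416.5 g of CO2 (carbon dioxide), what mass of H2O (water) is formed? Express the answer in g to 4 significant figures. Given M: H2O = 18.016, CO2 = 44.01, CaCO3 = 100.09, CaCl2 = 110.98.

n(CO2) = 416.50 g / 44.01 g/mol = 9.4638 mol.
From the equation the CO2:H2O mole ratio is 1:1, so n(H2O) = 9.4638 × 1/1 = 9.4638 mol.
Mass of H2O = 9.4638 mol × 18.016 g/mol = 170.50 g.

170.5 g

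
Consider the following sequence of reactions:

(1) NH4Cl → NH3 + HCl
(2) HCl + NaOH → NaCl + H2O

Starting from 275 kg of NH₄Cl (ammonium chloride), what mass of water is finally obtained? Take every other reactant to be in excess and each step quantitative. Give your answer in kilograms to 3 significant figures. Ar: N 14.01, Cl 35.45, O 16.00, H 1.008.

92.6 kg

M(NH4Cl) = 14.01 + 4(1.008) + 35.45 = 53.492 g/mol.
M(H2O) = 2(1.008) + 16.00 = 18.016 g/mol.
275 kg = 275000 g.
n(NH4Cl) = 275000 / 53.492 = 5141 mol.
Step 1 gives a 1:1 ratio of NH4Cl to HCl, so n(HCl) = 5141 mol.
In step 2 the HCl:H2O ratio is 1:1, so n(H2O) = 5141 mol.
Mass of H2O = 5141 × 18.016 = 92620 g = 92.6 kg.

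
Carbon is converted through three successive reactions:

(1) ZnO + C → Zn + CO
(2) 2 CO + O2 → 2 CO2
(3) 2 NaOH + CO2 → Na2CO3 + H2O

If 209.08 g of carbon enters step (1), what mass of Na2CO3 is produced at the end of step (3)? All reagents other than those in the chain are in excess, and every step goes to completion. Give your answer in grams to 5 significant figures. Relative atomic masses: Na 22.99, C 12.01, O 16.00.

1845.2 g

M(C) = 12.01 g/mol.
M(Na2CO3) = 2(22.99) + 12.01 + 3(16.00) = 105.99 g/mol.
n(C) = 209.08 / 12.01 = 17.4088 mol.
Reaction (1): C→CO ratio 1:1 ⇒ n(CO) = 17.4088 mol.
Reaction (2): CO→CO2 ratio 2:2 ⇒ n(CO2) = 17.4088 mol.
Reaction (3): CO2→Na2CO3 ratio 1:1 ⇒ n(Na2CO3) = 17.4088 mol.
Mass of Na2CO3 = 17.4088 × 105.99 = 1845.16 g.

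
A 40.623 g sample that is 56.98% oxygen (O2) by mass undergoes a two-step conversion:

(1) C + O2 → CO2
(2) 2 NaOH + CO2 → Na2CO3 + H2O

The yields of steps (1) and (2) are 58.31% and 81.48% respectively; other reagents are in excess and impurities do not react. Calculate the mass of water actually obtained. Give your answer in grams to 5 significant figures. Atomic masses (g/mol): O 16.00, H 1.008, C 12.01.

Pure O2 = 40.623 × 0.5698 = 23.1470 g.
M(O2) = 2(16.00) = 32.00 g/mol.
M(H2O) = 2(1.008) + 16.00 = 18.016 g/mol.
n(O2) = 23.1470 / 32.00 = 0.723343 mol.
Step 1 (O2:CO2 = 1:1): theoretical n(CO2) = 0.723343 mol; at 58.31% yield, n(CO2) = 0.421781 mol.
Step 2 (CO2:H2O = 1:1): theoretical n(H2O) = 0.421781 mol, so theoretical mass = 0.421781 × 18.016 = 7.59882 g.
At 81.48% yield, actual mass of H2O = 7.59882 × 0.8148 = 6.19151 g.

6.1915 g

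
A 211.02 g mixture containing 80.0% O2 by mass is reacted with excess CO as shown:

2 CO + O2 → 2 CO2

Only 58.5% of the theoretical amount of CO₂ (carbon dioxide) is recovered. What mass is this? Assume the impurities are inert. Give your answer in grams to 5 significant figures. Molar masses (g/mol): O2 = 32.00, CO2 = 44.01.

271.64 g

Pure O2 available = 211.02 g × 0.800 = 168.816 g.
n(O2) = 168.816 g / 32.00 g/mol = 5.27550 mol.
From the equation the O2:CO2 mole ratio is 1:2, so n(CO2) = 5.27550 × 2/1 = 10.5510 mol.
Mass of CO2 = 10.5510 mol × 44.01 g/mol = 464.350 g.
Actual mass collected = 464.350 g × 0.585 = 271.644 g.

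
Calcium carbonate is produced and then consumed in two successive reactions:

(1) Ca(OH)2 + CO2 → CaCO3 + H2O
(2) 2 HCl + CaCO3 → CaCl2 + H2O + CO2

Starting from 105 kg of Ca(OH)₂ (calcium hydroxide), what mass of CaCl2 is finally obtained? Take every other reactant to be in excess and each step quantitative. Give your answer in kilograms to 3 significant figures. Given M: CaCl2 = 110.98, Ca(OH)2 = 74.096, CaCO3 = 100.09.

157 kg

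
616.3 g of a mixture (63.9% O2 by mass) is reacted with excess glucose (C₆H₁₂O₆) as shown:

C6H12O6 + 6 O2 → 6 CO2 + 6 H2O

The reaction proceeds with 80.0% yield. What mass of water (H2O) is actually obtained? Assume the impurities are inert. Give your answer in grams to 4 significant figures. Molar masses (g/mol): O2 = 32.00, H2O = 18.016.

Pure O2 available = 616.3 g × 0.639 = 393.82 g.
n(O2) = 393.82 g / 32.00 g/mol = 12.307 mol.
From the equation the O2:H2O mole ratio is 6:6, so n(H2O) = 12.307 × 6/6 = 12.307 mol.
Mass of H2O = 12.307 mol × 18.016 g/mol = 221.72 g.
Actual mass collected = 221.72 g × 0.800 = 177.37 g.

177.4 g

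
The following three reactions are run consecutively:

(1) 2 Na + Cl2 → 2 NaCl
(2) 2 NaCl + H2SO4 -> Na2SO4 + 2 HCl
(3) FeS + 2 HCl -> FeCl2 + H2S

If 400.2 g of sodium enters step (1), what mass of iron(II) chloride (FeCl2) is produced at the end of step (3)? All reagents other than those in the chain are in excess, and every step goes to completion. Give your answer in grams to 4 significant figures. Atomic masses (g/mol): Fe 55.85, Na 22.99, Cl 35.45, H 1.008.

1103 g

M(Na) = 22.99 g/mol.
M(FeCl2) = 55.85 + 2(35.45) = 126.75 g/mol.
n(Na) = 400.2 / 22.99 = 17.408 mol.
Reaction (1): Na→NaCl ratio 2:2 ⇒ n(NaCl) = 17.408 mol.
Reaction (2): NaCl→HCl ratio 2:2 ⇒ n(HCl) = 17.408 mol.
Reaction (3): HCl→FeCl2 ratio 2:1 ⇒ n(FeCl2) = 8.7038 mol.
Mass of FeCl2 = 8.7038 × 126.75 = 1103.2 g.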